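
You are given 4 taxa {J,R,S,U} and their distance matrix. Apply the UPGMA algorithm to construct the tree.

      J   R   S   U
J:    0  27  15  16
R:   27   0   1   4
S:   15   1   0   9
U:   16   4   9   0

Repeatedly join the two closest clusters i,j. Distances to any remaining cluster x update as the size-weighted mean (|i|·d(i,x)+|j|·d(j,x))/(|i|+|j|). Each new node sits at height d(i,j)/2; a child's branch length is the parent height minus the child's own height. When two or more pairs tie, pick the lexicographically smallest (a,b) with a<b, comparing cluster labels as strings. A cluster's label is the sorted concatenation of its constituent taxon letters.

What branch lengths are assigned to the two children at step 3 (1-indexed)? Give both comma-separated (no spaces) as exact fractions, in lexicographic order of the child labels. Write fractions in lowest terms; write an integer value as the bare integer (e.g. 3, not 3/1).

29/3,77/12

1. join R+S (d=1) ⇒ RS; edges |R|=1/2, |S|=1/2
  updated: d(J,RS)=21, d(RS,U)=13/2
2. join RS+U (d=13/2) ⇒ RSU; edges |RS|=11/4, |U|=13/4
  updated: d(J,RSU)=58/3
3. join J+RSU (d=58/3) ⇒ JRSU; edges |J|=29/3, |RSU|=77/12
final tree: (J:29/3,((R:1/2,S:1/2):11/4,U:13/4):77/12)
total length: 277/12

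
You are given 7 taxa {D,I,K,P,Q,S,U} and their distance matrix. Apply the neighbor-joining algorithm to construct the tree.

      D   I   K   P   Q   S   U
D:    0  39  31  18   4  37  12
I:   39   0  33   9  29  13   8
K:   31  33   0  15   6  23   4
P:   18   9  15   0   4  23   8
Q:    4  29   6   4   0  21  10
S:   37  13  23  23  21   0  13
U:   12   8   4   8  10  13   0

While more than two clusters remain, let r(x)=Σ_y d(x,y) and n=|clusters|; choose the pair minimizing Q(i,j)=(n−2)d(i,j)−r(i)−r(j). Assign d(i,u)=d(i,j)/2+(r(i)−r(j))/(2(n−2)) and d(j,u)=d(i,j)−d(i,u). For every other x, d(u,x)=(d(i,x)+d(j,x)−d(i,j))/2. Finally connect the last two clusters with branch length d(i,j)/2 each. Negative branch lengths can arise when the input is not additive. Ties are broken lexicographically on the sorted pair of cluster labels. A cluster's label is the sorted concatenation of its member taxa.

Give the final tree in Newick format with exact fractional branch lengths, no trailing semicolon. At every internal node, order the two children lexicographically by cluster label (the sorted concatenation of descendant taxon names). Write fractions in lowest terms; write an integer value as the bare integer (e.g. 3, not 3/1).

step 1: merge (I,S) at d=13, Q=-196; branch lengths I→33/5, S→32/5; new cluster IS
  updated: d(D,IS)=63/2, d(IS,K)=43/2, d(IS,P)=19/2, d(IS,Q)=37/2, d(IS,U)=4
step 2: merge (D,Q) at d=4, Q=-123; branch lengths D→35/4, Q→-19/4; new cluster DQ
  updated: d(DQ,IS)=23, d(DQ,K)=33/2, d(DQ,P)=9, d(DQ,U)=9
step 3: merge (DQ,P) at d=9, Q=-72; branch lengths DQ→43/6, P→11/6; new cluster DPQ
  updated: d(DPQ,IS)=47/4, d(DPQ,K)=45/4, d(DPQ,U)=4
step 4: merge (DPQ,K) at d=45/4, Q=-165/4; branch lengths DPQ→51/16, K→129/16; new cluster DKPQ
  updated: d(DKPQ,IS)=11, d(DKPQ,U)=-13/8
step 5: merge (DKPQ,IS) at d=11, Q=-107/8; branch lengths DKPQ→43/16, IS→133/16; new cluster DIKPQS
  updated: d(DIKPQS,U)=-69/16
step 6: merge (DIKPQS,U) at d=-69/16; branch lengths DIKPQS→-69/32, U→-69/32; new cluster DIKPQSU
final tree: (((((D:35/4,Q:-19/4):43/6,P:11/6):51/16,K:129/16):43/16,(I:33/5,S:32/5):133/16):-69/32,U:-69/32)
total length: 703/16

(((((D:35/4,Q:-19/4):43/6,P:11/6):51/16,K:129/16):43/16,(I:33/5,S:32/5):133/16):-69/32,U:-69/32)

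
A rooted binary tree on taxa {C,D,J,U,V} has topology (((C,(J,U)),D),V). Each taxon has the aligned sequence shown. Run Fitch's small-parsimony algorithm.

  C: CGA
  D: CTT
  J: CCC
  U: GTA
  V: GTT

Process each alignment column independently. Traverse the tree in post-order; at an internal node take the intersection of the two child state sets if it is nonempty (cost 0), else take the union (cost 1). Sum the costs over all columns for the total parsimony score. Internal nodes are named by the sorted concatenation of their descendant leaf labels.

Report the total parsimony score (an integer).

6

JU@0: {C} ∪ {G} = {C,G} (union, +1)
CJU@0: {C} ∩ {C,G} = {C} (intersection, +0)
CDJU@0: {C} ∩ {C} = {C} (intersection, +0)
CDJUV@0: {C} ∪ {G} = {C,G} (union, +1)
JU@1: {C} ∪ {T} = {C,T} (union, +1)
CJU@1: {G} ∪ {C,T} = {C,G,T} (union, +1)
CDJU@1: {C,G,T} ∩ {T} = {T} (intersection, +0)
CDJUV@1: {T} ∩ {T} = {T} (intersection, +0)
JU@2: {C} ∪ {A} = {A,C} (union, +1)
CJU@2: {A} ∩ {A,C} = {A} (intersection, +0)
CDJU@2: {A} ∪ {T} = {A,T} (union, +1)
CDJUV@2: {A,T} ∩ {T} = {T} (intersection, +0)
per-site changes: [2, 2, 2]; total = 6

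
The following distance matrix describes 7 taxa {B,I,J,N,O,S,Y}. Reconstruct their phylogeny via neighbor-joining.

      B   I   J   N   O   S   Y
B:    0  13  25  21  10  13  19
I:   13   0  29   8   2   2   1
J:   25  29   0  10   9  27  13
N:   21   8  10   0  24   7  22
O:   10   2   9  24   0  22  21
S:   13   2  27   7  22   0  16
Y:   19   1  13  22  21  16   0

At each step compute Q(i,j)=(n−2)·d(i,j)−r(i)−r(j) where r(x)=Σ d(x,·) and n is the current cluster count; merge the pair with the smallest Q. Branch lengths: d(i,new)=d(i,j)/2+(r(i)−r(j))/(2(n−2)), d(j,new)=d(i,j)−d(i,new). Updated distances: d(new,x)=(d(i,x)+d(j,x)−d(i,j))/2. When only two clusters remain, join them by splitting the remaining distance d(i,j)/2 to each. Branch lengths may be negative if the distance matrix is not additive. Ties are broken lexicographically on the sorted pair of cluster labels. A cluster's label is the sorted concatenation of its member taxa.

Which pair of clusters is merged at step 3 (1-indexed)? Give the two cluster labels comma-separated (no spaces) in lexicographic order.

N,S

iteration 1: select J,O (d=9, Q=-156); attach at lengths (7, 2); label the merged cluster JO
  updated: d(B,JO)=13, d(I,JO)=11, d(JO,N)=25/2, d(JO,S)=20, d(JO,Y)=25/2
iteration 2: select I,Y (d=1, Q=-203/2); attach at lengths (-63/16, 79/16); label the merged cluster IY
  updated: d(B,IY)=31/2, d(IY,JO)=45/4, d(IY,N)=29/2, d(IY,S)=17/2
iteration 3: select N,S (d=7, Q=-165/2); attach at lengths (55/12, 29/12); label the merged cluster NS
  updated: d(B,NS)=27/2, d(IY,NS)=8, d(JO,NS)=51/4
iteration 4: select B,JO (d=13, Q=-53); attach at lengths (31/4, 21/4); label the merged cluster BJO
  updated: d(BJO,IY)=55/8, d(BJO,NS)=53/8
iteration 5: select BJO,IY (d=55/8, Q=-43/2); attach at lengths (11/4, 33/8); label the merged cluster BIJOY
  updated: d(BIJOY,NS)=31/8
iteration 6: select BIJOY,NS (d=31/8); attach at lengths (31/16, 31/16); label the merged cluster BIJNOSY
final tree: (((B:31/4,(J:7,O:2):21/4):11/4,(I:-63/16,Y:79/16):33/8):31/16,(N:55/12,S:29/12):31/16)
total length: 163/4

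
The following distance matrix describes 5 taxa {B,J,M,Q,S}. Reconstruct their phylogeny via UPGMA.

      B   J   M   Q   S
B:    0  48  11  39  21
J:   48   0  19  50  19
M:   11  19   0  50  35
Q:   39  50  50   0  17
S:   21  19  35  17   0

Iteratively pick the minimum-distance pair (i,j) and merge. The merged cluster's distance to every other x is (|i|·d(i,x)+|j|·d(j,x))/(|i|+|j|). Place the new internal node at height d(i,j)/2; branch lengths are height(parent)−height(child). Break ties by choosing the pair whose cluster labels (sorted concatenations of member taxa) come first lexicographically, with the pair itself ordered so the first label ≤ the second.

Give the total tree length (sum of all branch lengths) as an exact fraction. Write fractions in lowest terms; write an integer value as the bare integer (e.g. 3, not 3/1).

797/12

step 1: merge (B,M) at d=11; branch lengths B→11/2, M→11/2; new cluster BM
  updated: d(BM,J)=67/2, d(BM,Q)=89/2, d(BM,S)=28
step 2: merge (Q,S) at d=17; branch lengths Q→17/2, S→17/2; new cluster QS
  updated: d(BM,QS)=145/4, d(J,QS)=69/2
step 3: merge (BM,J) at d=67/2; branch lengths BM→45/4, J→67/4; new cluster BJM
  updated: d(BJM,QS)=107/3
step 4: merge (BJM,QS) at d=107/3; branch lengths BJM→13/12, QS→28/3; new cluster BJMQS
final tree: (((B:11/2,M:11/2):45/4,J:67/4):13/12,(Q:17/2,S:17/2):28/3)
total length: 797/12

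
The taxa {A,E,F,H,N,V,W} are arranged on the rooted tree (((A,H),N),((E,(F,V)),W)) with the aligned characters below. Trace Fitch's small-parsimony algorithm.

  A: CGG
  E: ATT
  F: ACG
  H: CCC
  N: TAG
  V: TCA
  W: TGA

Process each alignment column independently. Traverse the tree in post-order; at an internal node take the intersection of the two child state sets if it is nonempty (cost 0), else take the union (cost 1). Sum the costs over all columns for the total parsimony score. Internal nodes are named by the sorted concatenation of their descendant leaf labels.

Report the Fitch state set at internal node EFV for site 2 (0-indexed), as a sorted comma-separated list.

site 0, node AH: A={C} ∩ H={C} → {C} (+0)
site 0, node AHN: AH={C} ∪ N={T} → {C,T} (+1)
site 0, node FV: F={A} ∪ V={T} → {A,T} (+1)
site 0, node EFV: E={A} ∩ FV={A,T} → {A} (+0)
site 0, node EFVW: EFV={A} ∪ W={T} → {A,T} (+1)
site 0, node AEFHNVW: AHN={C,T} ∩ EFVW={A,T} → {T} (+0)
site 1, node AH: A={G} ∪ H={C} → {C,G} (+1)
site 1, node AHN: AH={C,G} ∪ N={A} → {A,C,G} (+1)
site 1, node FV: F={C} ∩ V={C} → {C} (+0)
site 1, node EFV: E={T} ∪ FV={C} → {C,T} (+1)
site 1, node EFVW: EFV={C,T} ∪ W={G} → {C,G,T} (+1)
site 1, node AEFHNVW: AHN={A,C,G} ∩ EFVW={C,G,T} → {C,G} (+0)
site 2, node AH: A={G} ∪ H={C} → {C,G} (+1)
site 2, node AHN: AH={C,G} ∩ N={G} → {G} (+0)
site 2, node FV: F={G} ∪ V={A} → {A,G} (+1)
site 2, node EFV: E={T} ∪ FV={A,G} → {A,G,T} (+1)
site 2, node EFVW: EFV={A,G,T} ∩ W={A} → {A} (+0)
site 2, node AEFHNVW: AHN={G} ∪ EFVW={A} → {A,G} (+1)
per-site changes: [3, 4, 4]; total = 11

A,G,T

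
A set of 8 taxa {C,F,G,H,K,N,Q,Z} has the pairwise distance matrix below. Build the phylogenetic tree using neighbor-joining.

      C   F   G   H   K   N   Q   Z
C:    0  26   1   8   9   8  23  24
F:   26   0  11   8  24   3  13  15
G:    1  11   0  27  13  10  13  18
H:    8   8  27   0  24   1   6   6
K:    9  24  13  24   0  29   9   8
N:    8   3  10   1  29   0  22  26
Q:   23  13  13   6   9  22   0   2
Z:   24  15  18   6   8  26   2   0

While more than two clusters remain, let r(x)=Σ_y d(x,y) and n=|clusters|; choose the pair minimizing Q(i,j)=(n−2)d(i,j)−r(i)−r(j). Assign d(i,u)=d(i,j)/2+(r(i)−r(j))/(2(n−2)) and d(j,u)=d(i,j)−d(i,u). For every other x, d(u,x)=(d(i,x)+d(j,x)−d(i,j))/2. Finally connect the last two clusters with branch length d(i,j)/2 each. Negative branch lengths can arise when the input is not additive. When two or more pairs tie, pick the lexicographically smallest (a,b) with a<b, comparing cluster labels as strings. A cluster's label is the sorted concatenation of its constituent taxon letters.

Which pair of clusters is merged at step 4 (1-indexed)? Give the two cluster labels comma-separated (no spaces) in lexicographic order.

iteration 1: select C,G (d=1, Q=-186); attach at lengths (1, 0); label the merged cluster CG
  updated: d(CG,F)=18, d(CG,H)=17, d(CG,K)=21/2, d(CG,N)=17/2, d(CG,Q)=35/2, d(CG,Z)=41/2
iteration 2: select F,N (d=3, Q=-311/2); attach at lengths (13/20, 47/20); label the merged cluster FN
  updated: d(CG,FN)=47/4, d(FN,H)=3, d(FN,K)=25, d(FN,Q)=16, d(FN,Z)=19
iteration 3: select FN,H (d=3, Q=-475/4); attach at lengths (123/32, -27/32); label the merged cluster FHN
  updated: d(CG,FHN)=103/8, d(FHN,K)=23, d(FHN,Q)=19/2, d(FHN,Z)=11
iteration 4: select CG,K (d=21/2, Q=-643/8); attach at lengths (113/16, 55/16); label the merged cluster CGK
  updated: d(CGK,FHN)=203/16, d(CGK,Q)=8, d(CGK,Z)=9
iteration 5: select CGK,FHN (d=203/16, Q=-75/2); attach at lengths (175/32, 231/32); label the merged cluster CFGHKN
  updated: d(CFGHKN,Q)=77/32, d(CFGHKN,Z)=117/32
iteration 6: select CFGHKN,Q (d=77/32, Q=-129/16); attach at lengths (65/32, 3/8); label the merged cluster CFGHKNQ
  updated: d(CFGHKNQ,Z)=13/8
iteration 7: select CFGHKNQ,Z (d=13/8); attach at lengths (13/16, 13/16); label the merged cluster CFGHKNQZ
final tree: (((((C:1,G:0):113/16,K:55/16):175/32,((F:13/20,N:47/20):123/32,H:-27/32):231/32):65/32,Q:3/8):13/16,Z:13/16)
total length: 1095/32

CG,K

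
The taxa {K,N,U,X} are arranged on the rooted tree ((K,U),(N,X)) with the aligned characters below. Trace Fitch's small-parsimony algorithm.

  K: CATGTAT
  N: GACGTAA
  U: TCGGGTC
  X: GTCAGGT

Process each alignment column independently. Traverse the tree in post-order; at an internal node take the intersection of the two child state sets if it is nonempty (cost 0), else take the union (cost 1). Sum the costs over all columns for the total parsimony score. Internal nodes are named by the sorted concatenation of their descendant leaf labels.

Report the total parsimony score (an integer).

site 0, node KU: K={C} ∪ U={T} → {C,T} (+1)
site 0, node NX: N={G} ∩ X={G} → {G} (+0)
site 0, node KNUX: KU={C,T} ∪ NX={G} → {C,G,T} (+1)
site 1, node KU: K={A} ∪ U={C} → {A,C} (+1)
site 1, node NX: N={A} ∪ X={T} → {A,T} (+1)
site 1, node KNUX: KU={A,C} ∩ NX={A,T} → {A} (+0)
site 2, node KU: K={T} ∪ U={G} → {G,T} (+1)
site 2, node NX: N={C} ∩ X={C} → {C} (+0)
site 2, node KNUX: KU={G,T} ∪ NX={C} → {C,G,T} (+1)
site 3, node KU: K={G} ∩ U={G} → {G} (+0)
site 3, node NX: N={G} ∪ X={A} → {A,G} (+1)
site 3, node KNUX: KU={G} ∩ NX={A,G} → {G} (+0)
site 4, node KU: K={T} ∪ U={G} → {G,T} (+1)
site 4, node NX: N={T} ∪ X={G} → {G,T} (+1)
site 4, node KNUX: KU={G,T} ∩ NX={G,T} → {G,T} (+0)
site 5, node KU: K={A} ∪ U={T} → {A,T} (+1)
site 5, node NX: N={A} ∪ X={G} → {A,G} (+1)
site 5, node KNUX: KU={A,T} ∩ NX={A,G} → {A} (+0)
site 6, node KU: K={T} ∪ U={C} → {C,T} (+1)
site 6, node NX: N={A} ∪ X={T} → {A,T} (+1)
site 6, node KNUX: KU={C,T} ∩ NX={A,T} → {T} (+0)
per-site changes: [2, 2, 2, 1, 2, 2, 2]; total = 13

13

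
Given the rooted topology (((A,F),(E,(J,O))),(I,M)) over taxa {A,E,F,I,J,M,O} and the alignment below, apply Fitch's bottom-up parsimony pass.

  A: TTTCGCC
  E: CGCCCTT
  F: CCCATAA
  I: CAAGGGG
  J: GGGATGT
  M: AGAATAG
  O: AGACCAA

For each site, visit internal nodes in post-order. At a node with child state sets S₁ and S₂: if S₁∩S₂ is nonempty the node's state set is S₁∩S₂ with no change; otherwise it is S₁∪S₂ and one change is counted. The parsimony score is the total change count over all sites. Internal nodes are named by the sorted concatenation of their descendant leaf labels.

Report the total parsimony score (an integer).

site 0, node AF: A={T} ∪ F={C} → {C,T} (+1)
site 0, node JO: J={G} ∪ O={A} → {A,G} (+1)
site 0, node EJO: E={C} ∪ JO={A,G} → {A,C,G} (+1)
site 0, node AEFJO: AF={C,T} ∩ EJO={A,C,G} → {C} (+0)
site 0, node IM: I={C} ∪ M={A} → {A,C} (+1)
site 0, node AEFIJMO: AEFJO={C} ∩ IM={A,C} → {C} (+0)
site 1, node AF: A={T} ∪ F={C} → {C,T} (+1)
site 1, node JO: J={G} ∩ O={G} → {G} (+0)
site 1, node EJO: E={G} ∩ JO={G} → {G} (+0)
site 1, node AEFJO: AF={C,T} ∪ EJO={G} → {C,G,T} (+1)
site 1, node IM: I={A} ∪ M={G} → {A,G} (+1)
site 1, node AEFIJMO: AEFJO={C,G,T} ∩ IM={A,G} → {G} (+0)
site 2, node AF: A={T} ∪ F={C} → {C,T} (+1)
site 2, node JO: J={G} ∪ O={A} → {A,G} (+1)
site 2, node EJO: E={C} ∪ JO={A,G} → {A,C,G} (+1)
site 2, node AEFJO: AF={C,T} ∩ EJO={A,C,G} → {C} (+0)
site 2, node IM: I={A} ∩ M={A} → {A} (+0)
site 2, node AEFIJMO: AEFJO={C} ∪ IM={A} → {A,C} (+1)
site 3, node AF: A={C} ∪ F={A} → {A,C} (+1)
site 3, node JO: J={A} ∪ O={C} → {A,C} (+1)
site 3, node EJO: E={C} ∩ JO={A,C} → {C} (+0)
site 3, node AEFJO: AF={A,C} ∩ EJO={C} → {C} (+0)
site 3, node IM: I={G} ∪ M={A} → {A,G} (+1)
site 3, node AEFIJMO: AEFJO={C} ∪ IM={A,G} → {A,C,G} (+1)
site 4, node AF: A={G} ∪ F={T} → {G,T} (+1)
site 4, node JO: J={T} ∪ O={C} → {C,T} (+1)
site 4, node EJO: E={C} ∩ JO={C,T} → {C} (+0)
site 4, node AEFJO: AF={G,T} ∪ EJO={C} → {C,G,T} (+1)
site 4, node IM: I={G} ∪ M={T} → {G,T} (+1)
site 4, node AEFIJMO: AEFJO={C,G,T} ∩ IM={G,T} → {G,T} (+0)
site 5, node AF: A={C} ∪ F={A} → {A,C} (+1)
site 5, node JO: J={G} ∪ O={A} → {A,G} (+1)
site 5, node EJO: E={T} ∪ JO={A,G} → {A,G,T} (+1)
site 5, node AEFJO: AF={A,C} ∩ EJO={A,G,T} → {A} (+0)
site 5, node IM: I={G} ∪ M={A} → {A,G} (+1)
site 5, node AEFIJMO: AEFJO={A} ∩ IM={A,G} → {A} (+0)
site 6, node AF: A={C} ∪ F={A} → {A,C} (+1)
site 6, node JO: J={T} ∪ O={A} → {A,T} (+1)
site 6, node EJO: E={T} ∩ JO={A,T} → {T} (+0)
site 6, node AEFJO: AF={A,C} ∪ EJO={T} → {A,C,T} (+1)
site 6, node IM: I={G} ∩ M={G} → {G} (+0)
site 6, node AEFIJMO: AEFJO={A,C,T} ∪ IM={G} → {A,C,G,T} (+1)
per-site changes: [4, 3, 4, 4, 4, 4, 4]; total = 27

27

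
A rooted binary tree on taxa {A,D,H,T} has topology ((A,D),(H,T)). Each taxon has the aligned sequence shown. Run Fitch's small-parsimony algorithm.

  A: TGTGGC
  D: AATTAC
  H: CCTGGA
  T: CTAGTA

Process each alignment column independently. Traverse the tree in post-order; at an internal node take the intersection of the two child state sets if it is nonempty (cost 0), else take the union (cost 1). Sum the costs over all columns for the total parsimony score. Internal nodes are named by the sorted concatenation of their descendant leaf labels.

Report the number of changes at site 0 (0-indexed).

site 0, node AD: A={T} ∪ D={A} → {A,T} (+1)
site 0, node HT: H={C} ∩ T={C} → {C} (+0)
site 0, node ADHT: AD={A,T} ∪ HT={C} → {A,C,T} (+1)
site 1, node AD: A={G} ∪ D={A} → {A,G} (+1)
site 1, node HT: H={C} ∪ T={T} → {C,T} (+1)
site 1, node ADHT: AD={A,G} ∪ HT={C,T} → {A,C,G,T} (+1)
site 2, node AD: A={T} ∩ D={T} → {T} (+0)
site 2, node HT: H={T} ∪ T={A} → {A,T} (+1)
site 2, node ADHT: AD={T} ∩ HT={A,T} → {T} (+0)
site 3, node AD: A={G} ∪ D={T} → {G,T} (+1)
site 3, node HT: H={G} ∩ T={G} → {G} (+0)
site 3, node ADHT: AD={G,T} ∩ HT={G} → {G} (+0)
site 4, node AD: A={G} ∪ D={A} → {A,G} (+1)
site 4, node HT: H={G} ∪ T={T} → {G,T} (+1)
site 4, node ADHT: AD={A,G} ∩ HT={G,T} → {G} (+0)
site 5, node AD: A={C} ∩ D={C} → {C} (+0)
site 5, node HT: H={A} ∩ T={A} → {A} (+0)
site 5, node ADHT: AD={C} ∪ HT={A} → {A,C} (+1)
per-site changes: [2, 3, 1, 1, 2, 1]; total = 10

2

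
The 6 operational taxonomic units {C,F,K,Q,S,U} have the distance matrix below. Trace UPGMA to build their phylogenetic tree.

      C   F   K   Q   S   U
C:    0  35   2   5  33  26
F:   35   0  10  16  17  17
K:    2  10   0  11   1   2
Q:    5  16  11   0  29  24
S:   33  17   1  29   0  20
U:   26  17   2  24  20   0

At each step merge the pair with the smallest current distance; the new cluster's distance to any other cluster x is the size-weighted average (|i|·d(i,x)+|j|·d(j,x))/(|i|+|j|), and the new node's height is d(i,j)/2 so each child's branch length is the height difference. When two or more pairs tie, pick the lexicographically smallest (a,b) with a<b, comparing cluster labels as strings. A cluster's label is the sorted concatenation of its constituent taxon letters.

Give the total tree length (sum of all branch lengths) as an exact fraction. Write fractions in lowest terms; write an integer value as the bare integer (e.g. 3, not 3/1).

1. join K+S (d=1) ⇒ KS; edges |K|=1/2, |S|=1/2
  updated: d(C,KS)=35/2, d(F,KS)=27/2, d(KS,Q)=20, d(KS,U)=11
2. join C+Q (d=5) ⇒ CQ; edges |C|=5/2, |Q|=5/2
  updated: d(CQ,F)=51/2, d(CQ,KS)=75/4, d(CQ,U)=25
3. join KS+U (d=11) ⇒ KSU; edges |KS|=5, |U|=11/2
  updated: d(CQ,KSU)=125/6, d(F,KSU)=44/3
4. join F+KSU (d=44/3) ⇒ FKSU; edges |F|=22/3, |KSU|=11/6
  updated: d(CQ,FKSU)=22
5. join CQ+FKSU (d=22) ⇒ CFKQSU; edges |CQ|=17/2, |FKSU|=11/3
final tree: ((C:5/2,Q:5/2):17/2,(F:22/3,((K:1/2,S:1/2):5,U:11/2):11/6):11/3)
total length: 227/6

227/6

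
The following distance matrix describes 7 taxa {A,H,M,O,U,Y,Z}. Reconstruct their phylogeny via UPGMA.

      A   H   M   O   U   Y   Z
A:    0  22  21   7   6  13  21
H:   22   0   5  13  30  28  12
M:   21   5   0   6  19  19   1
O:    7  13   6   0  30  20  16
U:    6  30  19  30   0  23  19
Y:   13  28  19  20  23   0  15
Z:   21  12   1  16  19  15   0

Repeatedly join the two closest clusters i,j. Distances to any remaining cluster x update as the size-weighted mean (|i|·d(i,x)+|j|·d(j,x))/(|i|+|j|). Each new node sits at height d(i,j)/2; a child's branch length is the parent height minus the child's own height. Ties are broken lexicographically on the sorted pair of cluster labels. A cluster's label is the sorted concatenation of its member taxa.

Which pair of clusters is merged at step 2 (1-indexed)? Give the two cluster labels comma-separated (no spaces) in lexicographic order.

A,U

1. join M+Z (d=1) ⇒ MZ; edges |M|=1/2, |Z|=1/2
  updated: d(A,MZ)=21, d(H,MZ)=17/2, d(MZ,O)=11, d(MZ,U)=19, d(MZ,Y)=17
2. join A+U (d=6) ⇒ AU; edges |A|=3, |U|=3
  updated: d(AU,H)=26, d(AU,MZ)=20, d(AU,O)=37/2, d(AU,Y)=18
3. join H+MZ (d=17/2) ⇒ HMZ; edges |H|=17/4, |MZ|=15/4
  updated: d(AU,HMZ)=22, d(HMZ,O)=35/3, d(HMZ,Y)=62/3
4. join HMZ+O (d=35/3) ⇒ HMOZ; edges |HMZ|=19/12, |O|=35/6
  updated: d(AU,HMOZ)=169/8, d(HMOZ,Y)=41/2
5. join AU+Y (d=18) ⇒ AUY; edges |AU|=6, |Y|=9
  updated: d(AUY,HMOZ)=251/12
6. join AUY+HMOZ (d=251/12) ⇒ AHMOUYZ; edges |AUY|=35/24, |HMOZ|=37/8
final tree: (((A:3,U:3):6,Y:9):35/24,((H:17/4,(M:1/2,Z:1/2):15/4):19/12,O:35/6):37/8)
total length: 87/2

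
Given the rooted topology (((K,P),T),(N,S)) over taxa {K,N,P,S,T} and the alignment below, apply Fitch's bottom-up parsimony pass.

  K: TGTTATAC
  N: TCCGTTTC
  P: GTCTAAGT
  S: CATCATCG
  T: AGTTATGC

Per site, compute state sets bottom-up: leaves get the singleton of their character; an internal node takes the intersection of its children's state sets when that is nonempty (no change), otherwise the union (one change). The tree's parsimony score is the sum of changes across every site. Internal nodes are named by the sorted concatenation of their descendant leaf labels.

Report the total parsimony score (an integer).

site 0, node KP: K={T} ∪ P={G} → {G,T} (+1)
site 0, node KPT: KP={G,T} ∪ T={A} → {A,G,T} (+1)
site 0, node NS: N={T} ∪ S={C} → {C,T} (+1)
site 0, node KNPST: KPT={A,G,T} ∩ NS={C,T} → {T} (+0)
site 1, node KP: K={G} ∪ P={T} → {G,T} (+1)
site 1, node KPT: KP={G,T} ∩ T={G} → {G} (+0)
site 1, node NS: N={C} ∪ S={A} → {A,C} (+1)
site 1, node KNPST: KPT={G} ∪ NS={A,C} → {A,C,G} (+1)
site 2, node KP: K={T} ∪ P={C} → {C,T} (+1)
site 2, node KPT: KP={C,T} ∩ T={T} → {T} (+0)
site 2, node NS: N={C} ∪ S={T} → {C,T} (+1)
site 2, node KNPST: KPT={T} ∩ NS={C,T} → {T} (+0)
site 3, node KP: K={T} ∩ P={T} → {T} (+0)
site 3, node KPT: KP={T} ∩ T={T} → {T} (+0)
site 3, node NS: N={G} ∪ S={C} → {C,G} (+1)
site 3, node KNPST: KPT={T} ∪ NS={C,G} → {C,G,T} (+1)
site 4, node KP: K={A} ∩ P={A} → {A} (+0)
site 4, node KPT: KP={A} ∩ T={A} → {A} (+0)
site 4, node NS: N={T} ∪ S={A} → {A,T} (+1)
site 4, node KNPST: KPT={A} ∩ NS={A,T} → {A} (+0)
site 5, node KP: K={T} ∪ P={A} → {A,T} (+1)
site 5, node KPT: KP={A,T} ∩ T={T} → {T} (+0)
site 5, node NS: N={T} ∩ S={T} → {T} (+0)
site 5, node KNPST: KPT={T} ∩ NS={T} → {T} (+0)
site 6, node KP: K={A} ∪ P={G} → {A,G} (+1)
site 6, node KPT: KP={A,G} ∩ T={G} → {G} (+0)
site 6, node NS: N={T} ∪ S={C} → {C,T} (+1)
site 6, node KNPST: KPT={G} ∪ NS={C,T} → {C,G,T} (+1)
site 7, node KP: K={C} ∪ P={T} → {C,T} (+1)
site 7, node KPT: KP={C,T} ∩ T={C} → {C} (+0)
site 7, node NS: N={C} ∪ S={G} → {C,G} (+1)
site 7, node KNPST: KPT={C} ∩ NS={C,G} → {C} (+0)
per-site changes: [3, 3, 2, 2, 1, 1, 3, 2]; total = 17

17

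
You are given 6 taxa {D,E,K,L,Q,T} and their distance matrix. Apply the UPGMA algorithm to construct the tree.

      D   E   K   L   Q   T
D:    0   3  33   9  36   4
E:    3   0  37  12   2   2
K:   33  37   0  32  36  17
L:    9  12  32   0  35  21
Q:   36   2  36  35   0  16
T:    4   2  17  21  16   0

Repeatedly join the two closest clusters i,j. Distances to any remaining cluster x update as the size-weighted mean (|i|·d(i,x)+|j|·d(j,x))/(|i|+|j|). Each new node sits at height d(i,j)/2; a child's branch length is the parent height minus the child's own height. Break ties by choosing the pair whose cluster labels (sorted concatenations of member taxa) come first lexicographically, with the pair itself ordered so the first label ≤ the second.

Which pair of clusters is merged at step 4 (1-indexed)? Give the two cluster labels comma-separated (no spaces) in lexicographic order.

1. join E+Q (d=2) ⇒ EQ; edges |E|=1, |Q|=1
  updated: d(D,EQ)=39/2, d(EQ,K)=73/2, d(EQ,L)=47/2, d(EQ,T)=9
2. join D+T (d=4) ⇒ DT; edges |D|=2, |T|=2
  updated: d(DT,EQ)=57/4, d(DT,K)=25, d(DT,L)=15
3. join DT+EQ (d=57/4) ⇒ DEQT; edges |DT|=41/8, |EQ|=49/8
  updated: d(DEQT,K)=123/4, d(DEQT,L)=77/4
4. join DEQT+L (d=77/4) ⇒ DELQT; edges |DEQT|=5/2, |L|=77/8
  updated: d(DELQT,K)=31
5. join DELQT+K (d=31) ⇒ DEKLQT; edges |DELQT|=47/8, |K|=31/2
final tree: ((((D:2,T:2):41/8,(E:1,Q:1):49/8):5/2,L:77/8):47/8,K:31/2)
total length: 203/4

DEQT,L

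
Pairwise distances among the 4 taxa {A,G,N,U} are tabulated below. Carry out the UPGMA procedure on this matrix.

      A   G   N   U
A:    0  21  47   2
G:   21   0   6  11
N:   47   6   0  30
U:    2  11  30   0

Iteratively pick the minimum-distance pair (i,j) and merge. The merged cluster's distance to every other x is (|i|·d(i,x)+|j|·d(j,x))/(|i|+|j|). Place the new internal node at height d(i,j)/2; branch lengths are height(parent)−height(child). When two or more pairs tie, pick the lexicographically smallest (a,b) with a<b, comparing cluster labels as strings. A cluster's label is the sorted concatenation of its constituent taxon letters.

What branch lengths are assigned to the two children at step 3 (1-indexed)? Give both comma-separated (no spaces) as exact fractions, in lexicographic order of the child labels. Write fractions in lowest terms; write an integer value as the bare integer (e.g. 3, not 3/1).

101/8,85/8

step 1: merge (A,U) at d=2; branch lengths A→1, U→1; new cluster AU
  updated: d(AU,G)=16, d(AU,N)=77/2
step 2: merge (G,N) at d=6; branch lengths G→3, N→3; new cluster GN
  updated: d(AU,GN)=109/4
step 3: merge (AU,GN) at d=109/4; branch lengths AU→101/8, GN→85/8; new cluster AGNU
final tree: ((A:1,U:1):101/8,(G:3,N:3):85/8)
total length: 125/4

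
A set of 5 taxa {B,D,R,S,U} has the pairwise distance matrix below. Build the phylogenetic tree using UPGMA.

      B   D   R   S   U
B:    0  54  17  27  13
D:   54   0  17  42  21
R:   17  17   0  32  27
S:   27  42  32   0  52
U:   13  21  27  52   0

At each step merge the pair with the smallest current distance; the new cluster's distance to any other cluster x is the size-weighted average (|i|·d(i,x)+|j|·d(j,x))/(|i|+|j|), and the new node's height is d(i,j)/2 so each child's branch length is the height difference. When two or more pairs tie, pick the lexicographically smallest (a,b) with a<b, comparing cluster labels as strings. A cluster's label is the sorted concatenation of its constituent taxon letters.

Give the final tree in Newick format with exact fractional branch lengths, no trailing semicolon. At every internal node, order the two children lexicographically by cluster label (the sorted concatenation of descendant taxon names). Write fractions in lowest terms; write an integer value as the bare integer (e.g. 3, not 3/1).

(((B:13/2,U:13/2):67/8,(D:17/2,R:17/2):51/8):17/4,S:153/8)

iteration 1: select B,U (d=13); attach at lengths (13/2, 13/2); label the merged cluster BU
  updated: d(BU,D)=75/2, d(BU,R)=22, d(BU,S)=79/2
iteration 2: select D,R (d=17); attach at lengths (17/2, 17/2); label the merged cluster DR
  updated: d(BU,DR)=119/4, d(DR,S)=37
iteration 3: select BU,DR (d=119/4); attach at lengths (67/8, 51/8); label the merged cluster BDRU
  updated: d(BDRU,S)=153/4
iteration 4: select BDRU,S (d=153/4); attach at lengths (17/4, 153/8); label the merged cluster BDRSU
final tree: (((B:13/2,U:13/2):67/8,(D:17/2,R:17/2):51/8):17/4,S:153/8)
total length: 545/8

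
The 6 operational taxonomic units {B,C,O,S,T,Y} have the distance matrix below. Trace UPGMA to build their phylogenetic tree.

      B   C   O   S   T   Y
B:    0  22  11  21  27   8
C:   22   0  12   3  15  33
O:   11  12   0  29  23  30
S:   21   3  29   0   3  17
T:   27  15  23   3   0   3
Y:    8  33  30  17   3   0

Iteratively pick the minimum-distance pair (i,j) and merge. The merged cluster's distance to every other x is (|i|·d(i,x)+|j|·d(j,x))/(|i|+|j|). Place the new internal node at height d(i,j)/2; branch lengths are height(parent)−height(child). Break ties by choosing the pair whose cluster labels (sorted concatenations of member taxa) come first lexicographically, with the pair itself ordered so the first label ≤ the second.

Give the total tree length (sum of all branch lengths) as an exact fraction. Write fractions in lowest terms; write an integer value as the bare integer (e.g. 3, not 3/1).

77/2

step 1: merge (C,S) at d=3; branch lengths C→3/2, S→3/2; new cluster CS
  updated: d(B,CS)=43/2, d(CS,O)=41/2, d(CS,T)=9, d(CS,Y)=25
step 2: merge (T,Y) at d=3; branch lengths T→3/2, Y→3/2; new cluster TY
  updated: d(B,TY)=35/2, d(CS,TY)=17, d(O,TY)=53/2
step 3: merge (B,O) at d=11; branch lengths B→11/2, O→11/2; new cluster BO
  updated: d(BO,CS)=21, d(BO,TY)=22
step 4: merge (CS,TY) at d=17; branch lengths CS→7, TY→7; new cluster CSTY
  updated: d(BO,CSTY)=43/2
step 5: merge (BO,CSTY) at d=43/2; branch lengths BO→21/4, CSTY→9/4; new cluster BCOSTY
final tree: ((B:11/2,O:11/2):21/4,((C:3/2,S:3/2):7,(T:3/2,Y:3/2):7):9/4)
total length: 77/2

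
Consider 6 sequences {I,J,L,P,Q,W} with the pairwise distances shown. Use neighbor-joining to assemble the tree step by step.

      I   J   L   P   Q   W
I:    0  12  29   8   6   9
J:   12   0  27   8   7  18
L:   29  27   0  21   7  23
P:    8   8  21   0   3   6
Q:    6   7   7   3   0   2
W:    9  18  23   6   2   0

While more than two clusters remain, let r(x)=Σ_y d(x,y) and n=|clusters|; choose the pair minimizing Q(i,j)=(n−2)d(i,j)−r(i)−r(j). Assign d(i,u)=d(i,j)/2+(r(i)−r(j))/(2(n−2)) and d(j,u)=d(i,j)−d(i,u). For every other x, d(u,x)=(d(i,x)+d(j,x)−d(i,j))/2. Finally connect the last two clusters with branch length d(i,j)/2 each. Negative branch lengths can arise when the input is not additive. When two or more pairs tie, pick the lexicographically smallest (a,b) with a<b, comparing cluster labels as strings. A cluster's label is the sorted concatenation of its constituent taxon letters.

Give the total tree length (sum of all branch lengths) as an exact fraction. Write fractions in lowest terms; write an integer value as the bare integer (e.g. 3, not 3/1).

step 1: merge (L,Q) at d=7, Q=-104; branch lengths L→55/4, Q→-27/4; new cluster LQ
  updated: d(I,LQ)=14, d(J,LQ)=27/2, d(LQ,P)=17/2, d(LQ,W)=9
step 2: merge (LQ,W) at d=9, Q=-60; branch lengths LQ→5, W→4; new cluster LQW
  updated: d(I,LQW)=7, d(J,LQW)=45/4, d(LQW,P)=11/4
step 3: merge (I,J) at d=12, Q=-137/4; branch lengths I→79/16, J→113/16; new cluster IJ
  updated: d(IJ,LQW)=25/8, d(IJ,P)=2
step 4: merge (IJ,LQW) at d=25/8, Q=-63/8; branch lengths IJ→19/16, LQW→31/16; new cluster IJLQW
  updated: d(IJLQW,P)=13/16
step 5: merge (IJLQW,P) at d=13/16; branch lengths IJLQW→13/32, P→13/32; new cluster IJLPQW
final tree: (((I:79/16,J:113/16):19/16,((L:55/4,Q:-27/4):5,W:4):31/16):13/32,P:13/32)
total length: 511/16

511/16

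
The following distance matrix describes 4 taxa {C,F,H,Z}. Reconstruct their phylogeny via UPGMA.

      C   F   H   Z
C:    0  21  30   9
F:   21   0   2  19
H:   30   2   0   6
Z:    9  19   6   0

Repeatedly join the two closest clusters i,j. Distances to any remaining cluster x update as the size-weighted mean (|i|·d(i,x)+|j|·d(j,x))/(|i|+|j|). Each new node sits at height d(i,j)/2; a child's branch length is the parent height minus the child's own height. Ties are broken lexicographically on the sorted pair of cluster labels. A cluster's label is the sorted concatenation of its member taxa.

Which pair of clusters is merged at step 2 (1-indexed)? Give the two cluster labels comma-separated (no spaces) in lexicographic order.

C,Z

step 1: merge (F,H) at d=2; branch lengths F→1, H→1; new cluster FH
  updated: d(C,FH)=51/2, d(FH,Z)=25/2
step 2: merge (C,Z) at d=9; branch lengths C→9/2, Z→9/2; new cluster CZ
  updated: d(CZ,FH)=19
step 3: merge (CZ,FH) at d=19; branch lengths CZ→5, FH→17/2; new cluster CFHZ
final tree: ((C:9/2,Z:9/2):5,(F:1,H:1):17/2)
total length: 49/2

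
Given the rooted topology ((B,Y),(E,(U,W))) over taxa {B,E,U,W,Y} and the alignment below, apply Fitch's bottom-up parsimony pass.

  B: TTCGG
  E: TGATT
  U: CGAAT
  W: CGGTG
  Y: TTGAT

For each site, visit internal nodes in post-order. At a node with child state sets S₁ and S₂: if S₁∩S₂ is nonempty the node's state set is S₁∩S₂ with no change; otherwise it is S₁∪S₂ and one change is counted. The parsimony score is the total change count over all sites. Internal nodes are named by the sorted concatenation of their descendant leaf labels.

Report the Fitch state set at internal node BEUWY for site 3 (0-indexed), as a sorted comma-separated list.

A,G,T

BY@0: {T} ∩ {T} = {T} (intersection, +0)
UW@0: {C} ∩ {C} = {C} (intersection, +0)
EUW@0: {T} ∪ {C} = {C,T} (union, +1)
BEUWY@0: {T} ∩ {C,T} = {T} (intersection, +0)
BY@1: {T} ∩ {T} = {T} (intersection, +0)
UW@1: {G} ∩ {G} = {G} (intersection, +0)
EUW@1: {G} ∩ {G} = {G} (intersection, +0)
BEUWY@1: {T} ∪ {G} = {G,T} (union, +1)
BY@2: {C} ∪ {G} = {C,G} (union, +1)
UW@2: {A} ∪ {G} = {A,G} (union, +1)
EUW@2: {A} ∩ {A,G} = {A} (intersection, +0)
BEUWY@2: {C,G} ∪ {A} = {A,C,G} (union, +1)
BY@3: {G} ∪ {A} = {A,G} (union, +1)
UW@3: {A} ∪ {T} = {A,T} (union, +1)
EUW@3: {T} ∩ {A,T} = {T} (intersection, +0)
BEUWY@3: {A,G} ∪ {T} = {A,G,T} (union, +1)
BY@4: {G} ∪ {T} = {G,T} (union, +1)
UW@4: {T} ∪ {G} = {G,T} (union, +1)
EUW@4: {T} ∩ {G,T} = {T} (intersection, +0)
BEUWY@4: {G,T} ∩ {T} = {T} (intersection, +0)
per-site changes: [1, 1, 3, 3, 2]; total = 10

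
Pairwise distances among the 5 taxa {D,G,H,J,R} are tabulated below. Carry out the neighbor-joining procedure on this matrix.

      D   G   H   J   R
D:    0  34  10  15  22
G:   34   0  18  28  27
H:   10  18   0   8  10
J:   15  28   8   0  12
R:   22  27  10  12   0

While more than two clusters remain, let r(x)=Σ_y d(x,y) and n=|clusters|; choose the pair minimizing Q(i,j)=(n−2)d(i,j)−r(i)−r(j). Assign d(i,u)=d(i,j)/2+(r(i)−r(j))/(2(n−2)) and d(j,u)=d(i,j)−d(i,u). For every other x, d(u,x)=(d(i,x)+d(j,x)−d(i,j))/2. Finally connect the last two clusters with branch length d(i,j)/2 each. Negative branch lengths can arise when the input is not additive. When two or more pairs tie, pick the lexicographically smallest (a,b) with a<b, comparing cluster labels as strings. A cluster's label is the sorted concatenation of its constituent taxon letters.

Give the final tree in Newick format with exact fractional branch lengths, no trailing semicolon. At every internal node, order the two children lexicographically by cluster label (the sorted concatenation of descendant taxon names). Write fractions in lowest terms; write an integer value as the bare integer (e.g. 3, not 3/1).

((((D:21/2,J:9/2):7/4,R:31/4):7/4,G:75/4):-3/8,H:-3/8)

iteration 1: select D,J (d=15, Q=-99); attach at lengths (21/2, 9/2); label the merged cluster DJ
  updated: d(DJ,G)=47/2, d(DJ,H)=3/2, d(DJ,R)=19/2
iteration 2: select DJ,R (d=19/2, Q=-62); attach at lengths (7/4, 31/4); label the merged cluster DJR
  updated: d(DJR,G)=41/2, d(DJR,H)=1
iteration 3: select DJR,G (d=41/2, Q=-79/2); attach at lengths (7/4, 75/4); label the merged cluster DGJR
  updated: d(DGJR,H)=-3/4
iteration 4: select DGJR,H (d=-3/4); attach at lengths (-3/8, -3/8); label the merged cluster DGHJR
final tree: ((((D:21/2,J:9/2):7/4,R:31/4):7/4,G:75/4):-3/8,H:-3/8)
total length: 177/4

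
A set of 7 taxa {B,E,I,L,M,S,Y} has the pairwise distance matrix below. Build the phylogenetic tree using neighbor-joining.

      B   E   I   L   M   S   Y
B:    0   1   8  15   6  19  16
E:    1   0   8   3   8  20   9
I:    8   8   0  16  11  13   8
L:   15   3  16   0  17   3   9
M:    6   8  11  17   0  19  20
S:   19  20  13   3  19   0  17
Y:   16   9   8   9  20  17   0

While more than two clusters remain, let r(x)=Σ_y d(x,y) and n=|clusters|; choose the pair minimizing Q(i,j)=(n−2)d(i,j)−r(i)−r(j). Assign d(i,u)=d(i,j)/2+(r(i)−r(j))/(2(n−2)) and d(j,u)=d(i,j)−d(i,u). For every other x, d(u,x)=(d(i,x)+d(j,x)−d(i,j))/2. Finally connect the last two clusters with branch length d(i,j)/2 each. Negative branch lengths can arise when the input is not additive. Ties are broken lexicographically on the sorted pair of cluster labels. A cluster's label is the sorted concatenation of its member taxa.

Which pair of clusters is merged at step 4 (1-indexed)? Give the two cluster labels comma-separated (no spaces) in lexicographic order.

B,M

1. join L+S (d=3, Q=-139) ⇒ LS; edges |L|=-13/10, |S|=43/10
  updated: d(B,LS)=31/2, d(E,LS)=10, d(I,LS)=13, d(LS,M)=33/2, d(LS,Y)=23/2
2. join LS+Y (d=23/2, Q=-85) ⇒ LSY; edges |LS|=6, |Y|=11/2
  updated: d(B,LSY)=10, d(E,LSY)=15/4, d(I,LSY)=19/4, d(LSY,M)=25/2
3. join I+LSY (d=19/4, Q=-97/2) ⇒ ILSY; edges |I|=5/2, |LSY|=9/4
  updated: d(B,ILSY)=53/8, d(E,ILSY)=7/2, d(ILSY,M)=75/8
4. join B+M (d=6, Q=-25) ⇒ BM; edges |B|=9/16, |M|=87/16
  updated: d(BM,E)=3/2, d(BM,ILSY)=5
5. join BM+E (d=3/2, Q=-10) ⇒ BEM; edges |BM|=3/2, |E|=0
  updated: d(BEM,ILSY)=7/2
6. join BEM+ILSY (d=7/2) ⇒ BEILMSY; edges |BEM|=7/4, |ILSY|=7/4
final tree: (((B:9/16,M:87/16):3/2,E:0):7/4,(I:5/2,((L:-13/10,S:43/10):6,Y:11/2):9/4):7/4)
total length: 121/4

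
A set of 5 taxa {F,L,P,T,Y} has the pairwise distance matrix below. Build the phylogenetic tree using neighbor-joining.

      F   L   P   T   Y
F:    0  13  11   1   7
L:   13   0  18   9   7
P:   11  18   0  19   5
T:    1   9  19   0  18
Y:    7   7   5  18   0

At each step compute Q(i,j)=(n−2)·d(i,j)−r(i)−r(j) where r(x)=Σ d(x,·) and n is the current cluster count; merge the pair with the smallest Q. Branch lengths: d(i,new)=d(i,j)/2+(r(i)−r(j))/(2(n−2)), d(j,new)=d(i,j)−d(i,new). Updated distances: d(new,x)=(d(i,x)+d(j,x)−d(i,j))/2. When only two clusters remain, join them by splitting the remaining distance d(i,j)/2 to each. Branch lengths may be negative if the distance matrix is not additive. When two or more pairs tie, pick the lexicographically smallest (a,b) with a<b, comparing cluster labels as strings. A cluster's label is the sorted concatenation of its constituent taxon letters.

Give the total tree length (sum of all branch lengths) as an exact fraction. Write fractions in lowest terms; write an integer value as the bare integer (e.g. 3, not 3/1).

173/8

iteration 1: select F,T (d=1, Q=-76); attach at lengths (-2, 3); label the merged cluster FT
  updated: d(FT,L)=21/2, d(FT,P)=29/2, d(FT,Y)=12
iteration 2: select FT,L (d=21/2, Q=-103/2); attach at lengths (45/8, 39/8); label the merged cluster FLT
  updated: d(FLT,P)=11, d(FLT,Y)=17/4
iteration 3: select FLT,P (d=11, Q=-81/4); attach at lengths (41/8, 47/8); label the merged cluster FLPT
  updated: d(FLPT,Y)=-7/8
iteration 4: select FLPT,Y (d=-7/8); attach at lengths (-7/16, -7/16); label the merged cluster FLPTY
final tree: ((((F:-2,T:3):45/8,L:39/8):41/8,P:47/8):-7/16,Y:-7/16)
total length: 173/8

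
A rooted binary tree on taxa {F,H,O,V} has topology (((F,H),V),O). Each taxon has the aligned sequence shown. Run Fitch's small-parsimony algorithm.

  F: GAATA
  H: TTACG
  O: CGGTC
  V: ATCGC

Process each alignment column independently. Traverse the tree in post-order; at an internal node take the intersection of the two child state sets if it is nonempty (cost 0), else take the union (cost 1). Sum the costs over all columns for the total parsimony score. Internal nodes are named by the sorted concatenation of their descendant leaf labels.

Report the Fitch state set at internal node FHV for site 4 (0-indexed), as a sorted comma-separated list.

A,C,G

site 0, node FH: F={G} ∪ H={T} → {G,T} (+1)
site 0, node FHV: FH={G,T} ∪ V={A} → {A,G,T} (+1)
site 0, node FHOV: FHV={A,G,T} ∪ O={C} → {A,C,G,T} (+1)
site 1, node FH: F={A} ∪ H={T} → {A,T} (+1)
site 1, node FHV: FH={A,T} ∩ V={T} → {T} (+0)
site 1, node FHOV: FHV={T} ∪ O={G} → {G,T} (+1)
site 2, node FH: F={A} ∩ H={A} → {A} (+0)
site 2, node FHV: FH={A} ∪ V={C} → {A,C} (+1)
site 2, node FHOV: FHV={A,C} ∪ O={G} → {A,C,G} (+1)
site 3, node FH: F={T} ∪ H={C} → {C,T} (+1)
site 3, node FHV: FH={C,T} ∪ V={G} → {C,G,T} (+1)
site 3, node FHOV: FHV={C,G,T} ∩ O={T} → {T} (+0)
site 4, node FH: F={A} ∪ H={G} → {A,G} (+1)
site 4, node FHV: FH={A,G} ∪ V={C} → {A,C,G} (+1)
site 4, node FHOV: FHV={A,C,G} ∩ O={C} → {C} (+0)
per-site changes: [3, 2, 2, 2, 2]; total = 11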